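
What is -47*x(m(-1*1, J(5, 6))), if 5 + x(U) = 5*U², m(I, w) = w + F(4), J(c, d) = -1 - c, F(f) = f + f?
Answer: -705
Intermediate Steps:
F(f) = 2*f
m(I, w) = 8 + w (m(I, w) = w + 2*4 = w + 8 = 8 + w)
x(U) = -5 + 5*U²
-47*x(m(-1*1, J(5, 6))) = -47*(-5 + 5*(8 + (-1 - 1*5))²) = -47*(-5 + 5*(8 + (-1 - 5))²) = -47*(-5 + 5*(8 - 6)²) = -47*(-5 + 5*2²) = -47*(-5 + 5*4) = -47*(-5 + 20) = -47*15 = -705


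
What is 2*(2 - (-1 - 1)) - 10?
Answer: -2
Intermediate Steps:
2*(2 - (-1 - 1)) - 10 = 2*(2 - 1*(-2)) - 10 = 2*(2 + 2) - 10 = 2*4 - 10 = 8 - 10 = -2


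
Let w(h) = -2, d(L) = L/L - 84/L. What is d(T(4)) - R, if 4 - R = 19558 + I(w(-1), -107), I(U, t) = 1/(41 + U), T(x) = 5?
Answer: 3809954/195 ≈ 19538.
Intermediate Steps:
d(L) = 1 - 84/L
R = -762607/39 (R = 4 - (19558 + 1/(41 - 2)) = 4 - (19558 + 1/39) = 4 - 1*762763/39 = 4 - 762763/39 = -762607/39 ≈ -19554.)
d(T(4)) - R = (-84 + 5)/5 - 1*(-762607/39) = (1/5)*(-79) + 762607/39 = -79/5 + 762607/39 = 3809954/195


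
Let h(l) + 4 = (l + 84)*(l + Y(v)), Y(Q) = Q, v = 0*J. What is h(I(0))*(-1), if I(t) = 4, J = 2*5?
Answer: -348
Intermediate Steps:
J = 10
v = 0 (v = 0*10 = 0)
h(l) = -4 + l*(84 + l) (h(l) = -4 + (l + 84)*(l + 0) = -4 + (84 + l)*l = -4 + l*(84 + l))
h(I(0))*(-1) = (-4 + 4² + 84*4)*(-1) = (-4 + 16 + 336)*(-1) = 348*(-1) = -348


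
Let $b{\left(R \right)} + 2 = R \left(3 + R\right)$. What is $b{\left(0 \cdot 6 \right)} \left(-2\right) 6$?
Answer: $24$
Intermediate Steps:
$b{\left(R \right)} = -2 + R \left(3 + R\right)$
$b{\left(0 \cdot 6 \right)} \left(-2\right) 6 = \left(-2 + \left(0 \cdot 6\right)^{2} + 3 \cdot 0 \cdot 6\right) \left(-2\right) 6 = \left(-2 + 0^{2} + 3 \cdot 0\right) \left(-2\right) 6 = \left(-2 + 0 + 0\right) \left(-2\right) 6 = \left(-2\right) \left(-2\right) 6 = 4 \cdot 6 = 24$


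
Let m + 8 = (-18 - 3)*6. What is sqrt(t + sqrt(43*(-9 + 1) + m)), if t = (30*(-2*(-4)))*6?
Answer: sqrt(1440 + I*sqrt(478)) ≈ 37.948 + 0.2881*I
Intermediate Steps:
m = -134 (m = -8 + (-18 - 3)*6 = -8 - 21*6 = -8 - 126 = -134)
t = 1440 (t = (30*8)*6 = 240*6 = 1440)
sqrt(t + sqrt(43*(-9 + 1) + m)) = sqrt(1440 + sqrt(43*(-9 + 1) - 134)) = sqrt(1440 + sqrt(43*(-8) - 134)) = sqrt(1440 + sqrt(-344 - 134)) = sqrt(1440 + sqrt(-478)) = sqrt(1440 + I*sqrt(478))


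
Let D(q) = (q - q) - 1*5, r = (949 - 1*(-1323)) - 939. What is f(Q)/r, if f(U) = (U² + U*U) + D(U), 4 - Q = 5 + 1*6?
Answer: 3/43 ≈ 0.069767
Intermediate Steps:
r = 1333 (r = (949 + 1323) - 939 = 2272 - 939 = 1333)
D(q) = -5 (D(q) = 0 - 5 = -5)
Q = -7 (Q = 4 - (5 + 1*6) = 4 - (5 + 6) = 4 - 1*11 = 4 - 11 = -7)
f(U) = -5 + 2*U² (f(U) = (U² + U*U) - 5 = (U² + U²) - 5 = 2*U² - 5 = -5 + 2*U²)
f(Q)/r = (-5 + 2*(-7)²)/1333 = (-5 + 2*49)*(1/1333) = (-5 + 98)*(1/1333) = 93*(1/1333) = 3/43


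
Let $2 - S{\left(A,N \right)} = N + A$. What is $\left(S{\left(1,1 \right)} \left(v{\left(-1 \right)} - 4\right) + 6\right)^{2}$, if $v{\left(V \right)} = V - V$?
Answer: $36$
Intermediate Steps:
$v{\left(V \right)} = 0$
$S{\left(A,N \right)} = 2 - A - N$ ($S{\left(A,N \right)} = 2 - \left(N + A\right) = 2 - \left(A + N\right) = 2 - A - N$)
$\left(S{\left(1,1 \right)} \left(v{\left(-1 \right)} - 4\right) + 6\right)^{2} = \left(\left(2 - 1 - 1\right) \left(0 - 4\right) + 6\right)^{2} = \left(\left(2 - 1 - 1\right) \left(-4\right) + 6\right)^{2} = \left(0 \left(-4\right) + 6\right)^{2} = \left(0 + 6\right)^{2} = 6^{2} = 36$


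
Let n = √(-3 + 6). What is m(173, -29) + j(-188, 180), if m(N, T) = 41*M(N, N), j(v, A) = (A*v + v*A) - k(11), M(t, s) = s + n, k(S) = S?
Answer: -60598 + 41*√3 ≈ -60527.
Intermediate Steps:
n = √3 ≈ 1.7320
M(t, s) = s + √3
j(v, A) = -11 + 2*A*v (j(v, A) = (A*v + v*A) - 1*11 = (A*v + A*v) - 11 = 2*A*v - 11 = -11 + 2*A*v)
m(N, T) = 41*N + 41*√3 (m(N, T) = 41*(N + √3) = 41*N + 41*√3)
m(173, -29) + j(-188, 180) = (41*173 + 41*√3) + (-11 + 2*180*(-188)) = (7093 + 41*√3) + (-11 - 67680) = (7093 + 41*√3) - 67691 = -60598 + 41*√3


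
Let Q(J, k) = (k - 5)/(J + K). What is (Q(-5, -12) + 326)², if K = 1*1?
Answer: 1745041/16 ≈ 1.0907e+5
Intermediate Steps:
K = 1
Q(J, k) = (-5 + k)/(1 + J) (Q(J, k) = (k - 5)/(J + 1) = (-5 + k)/(1 + J))
(Q(-5, -12) + 326)² = ((-5 - 12)/(1 - 5) + 326)² = (-17/(-4) + 326)² = (-¼*(-17) + 326)² = (17/4 + 326)² = (1321/4)² = 1745041/16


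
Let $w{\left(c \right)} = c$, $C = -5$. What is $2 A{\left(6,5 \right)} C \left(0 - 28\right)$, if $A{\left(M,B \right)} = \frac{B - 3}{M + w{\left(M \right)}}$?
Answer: $\frac{140}{3} \approx 46.667$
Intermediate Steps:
$A{\left(M,B \right)} = \frac{-3 + B}{2 M}$ ($A{\left(M,B \right)} = \frac{B - 3}{M + M} = \frac{-3 + B}{2 M}$)
$2 A{\left(6,5 \right)} C \left(0 - 28\right) = 2 \frac{-3 + 5}{2 \cdot 6} \left(-5\right) \left(0 - 28\right) = 2 \cdot \frac{1}{2} \cdot \frac{1}{6} \cdot 2 \left(-5\right) \left(0 - 28\right) = 2 \cdot \frac{1}{6} \left(-5\right) \left(-28\right) = \frac{1}{3} \left(-5\right) \left(-28\right) = \left(- \frac{5}{3}\right) \left(-28\right) = \frac{140}{3}$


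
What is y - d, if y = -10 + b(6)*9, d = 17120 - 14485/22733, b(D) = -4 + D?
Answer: -388992611/22733 ≈ -17111.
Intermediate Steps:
d = 389174475/22733 (d = 17120 - 14485*1/22733 = 17120 - 14485/22733 = 389174475/22733 ≈ 17119.)
y = 8 (y = -10 + (-4 + 6)*9 = -10 + 2*9 = -10 + 18 = 8)
y - d = 8 - 1*389174475/22733 = 8 - 389174475/22733 = -388992611/22733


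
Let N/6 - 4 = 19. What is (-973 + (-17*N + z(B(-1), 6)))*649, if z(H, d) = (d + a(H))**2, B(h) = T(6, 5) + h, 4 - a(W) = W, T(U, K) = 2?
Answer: -2101462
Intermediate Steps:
N = 138 (N = 24 + 6*19 = 24 + 114 = 138)
a(W) = 4 - W
B(h) = 2 + h
z(H, d) = (4 + d - H)**2 (z(H, d) = (d + (4 - H))**2 = (4 + d - H)**2)
(-973 + (-17*N + z(B(-1), 6)))*649 = (-973 + (-17*138 + (4 + 6 - (2 - 1))**2))*649 = (-973 + (-2346 + (4 + 6 - 1*1)**2))*649 = (-973 + (-2346 + (4 + 6 - 1)**2))*649 = (-973 + (-2346 + 9**2))*649 = (-973 + (-2346 + 81))*649 = (-973 - 2265)*649 = -3238*649 = -2101462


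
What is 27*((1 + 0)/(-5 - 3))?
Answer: -27/8 ≈ -3.3750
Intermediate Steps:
27*((1 + 0)/(-5 - 3)) = 27*(1/(-8)) = 27*(1*(-1/8)) = 27*(-1/8) = -27/8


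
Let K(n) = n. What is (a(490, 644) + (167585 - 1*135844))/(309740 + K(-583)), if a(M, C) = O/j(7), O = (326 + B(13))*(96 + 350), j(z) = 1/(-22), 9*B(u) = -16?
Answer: -28345747/2782413 ≈ -10.187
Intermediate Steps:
B(u) = -16/9 (B(u) = (1/9)*(-16) = -16/9)
j(z) = -1/22
O = 1301428/9 (O = (326 - 16/9)*(96 + 350) = (2918/9)*446 = 1301428/9 ≈ 1.4460e+5)
a(M, C) = -28631416/9 (a(M, C) = 1301428/(9*(-1/22)) = (1301428/9)*(-22) = -28631416/9)
(a(490, 644) + (167585 - 1*135844))/(309740 + K(-583)) = (-28631416/9 + (167585 - 1*135844))/(309740 - 583) = (-28631416/9 + (167585 - 135844))/309157 = (-28631416/9 + 31741)*(1/309157) = -28345747/9*1/309157 = -28345747/2782413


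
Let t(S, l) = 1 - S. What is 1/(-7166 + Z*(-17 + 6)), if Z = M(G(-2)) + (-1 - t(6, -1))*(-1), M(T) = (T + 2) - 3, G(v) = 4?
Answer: -1/7155 ≈ -0.00013976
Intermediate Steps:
M(T) = -1 + T (M(T) = (2 + T) - 3 = -1 + T)
Z = -1 (Z = (-1 + 4) + (-1 - (1 - 1*6))*(-1) = 3 + (-1 - (1 - 6))*(-1) = 3 + (-1 - 1*(-5))*(-1) = 3 + (-1 + 5)*(-1) = 3 + 4*(-1) = 3 - 4 = -1)
1/(-7166 + Z*(-17 + 6)) = 1/(-7166 - (-17 + 6)) = 1/(-7166 - 1*(-11)) = 1/(-7166 + 11) = 1/(-7155) = -1/7155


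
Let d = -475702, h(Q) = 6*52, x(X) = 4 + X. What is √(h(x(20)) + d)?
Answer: I*√475390 ≈ 689.49*I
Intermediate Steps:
h(Q) = 312
√(h(x(20)) + d) = √(312 - 475702) = √(-475390) = I*√475390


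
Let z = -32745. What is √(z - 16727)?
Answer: 8*I*√773 ≈ 222.42*I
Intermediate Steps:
√(z - 16727) = √(-32745 - 16727) = √(-49472) = 8*I*√773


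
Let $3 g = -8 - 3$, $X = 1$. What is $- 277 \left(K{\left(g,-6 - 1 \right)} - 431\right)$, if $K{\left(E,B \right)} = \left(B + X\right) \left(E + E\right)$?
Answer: $107199$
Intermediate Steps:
$g = - \frac{11}{3}$ ($g = \frac{-8 - 3}{3} = \frac{1}{3} \left(-11\right) = - \frac{11}{3} \approx -3.6667$)
$K{\left(E,B \right)} = 2 E \left(1 + B\right)$ ($K{\left(E,B \right)} = \left(B + 1\right) \left(E + E\right) = \left(1 + B\right) 2 E = 2 E \left(1 + B\right)$)
$- 277 \left(K{\left(g,-6 - 1 \right)} - 431\right) = - 277 \left(2 \left(- \frac{11}{3}\right) \left(1 - 7\right) - 431\right) = - 277 \left(2 \left(- \frac{11}{3}\right) \left(-6\right) - 431\right) = - 277 \left(44 - 431\right) = \left(-277\right) \left(-387\right) = 107199$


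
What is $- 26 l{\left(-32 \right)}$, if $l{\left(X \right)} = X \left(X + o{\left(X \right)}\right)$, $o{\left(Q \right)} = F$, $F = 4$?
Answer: $-23296$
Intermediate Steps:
$o{\left(Q \right)} = 4$
$l{\left(X \right)} = X \left(4 + X\right)$ ($l{\left(X \right)} = X \left(X + 4\right) = X \left(4 + X\right)$)
$- 26 l{\left(-32 \right)} = - 26 \left(- 32 \left(4 - 32\right)\right) = - 26 \left(\left(-32\right) \left(-28\right)\right) = \left(-26\right) 896 = -23296$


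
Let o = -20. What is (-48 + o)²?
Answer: 4624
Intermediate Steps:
(-48 + o)² = (-48 - 20)² = (-68)² = 4624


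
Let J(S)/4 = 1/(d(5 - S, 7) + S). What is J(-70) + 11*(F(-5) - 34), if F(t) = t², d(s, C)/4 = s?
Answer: -11383/115 ≈ -98.983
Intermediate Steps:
d(s, C) = 4*s
J(S) = 4/(20 - 3*S) (J(S) = 4/(4*(5 - S) + S) = 4/((20 - 4*S) + S) = 4/(20 - 3*S))
J(-70) + 11*(F(-5) - 34) = 4/(20 - 3*(-70)) + 11*((-5)² - 34) = 4/(20 + 210) + 11*(25 - 34) = 4/230 + 11*(-9) = 4*(1/230) - 99 = 2/115 - 99 = -11383/115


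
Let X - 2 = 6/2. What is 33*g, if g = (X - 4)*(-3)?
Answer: -99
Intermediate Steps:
X = 5 (X = 2 + 6/2 = 2 + 6*(½) = 2 + 3 = 5)
g = -3 (g = (5 - 4)*(-3) = 1*(-3) = -3)
33*g = 33*(-3) = -99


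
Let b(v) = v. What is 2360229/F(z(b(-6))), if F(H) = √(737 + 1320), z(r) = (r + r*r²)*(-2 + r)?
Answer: 138837*√17/11 ≈ 52040.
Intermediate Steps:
z(r) = (-2 + r)*(r + r³) (z(r) = (r + r³)*(-2 + r) = (-2 + r)*(r + r³))
F(H) = 11*√17 (F(H) = √2057 = 11*√17)
2360229/F(z(b(-6))) = 2360229/((11*√17)) = 2360229*(√17/187) = 138837*√17/11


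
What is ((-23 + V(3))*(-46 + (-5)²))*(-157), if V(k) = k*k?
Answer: -46158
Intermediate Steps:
V(k) = k²
((-23 + V(3))*(-46 + (-5)²))*(-157) = ((-23 + 3²)*(-46 + (-5)²))*(-157) = ((-23 + 9)*(-46 + 25))*(-157) = -14*(-21)*(-157) = 294*(-157) = -46158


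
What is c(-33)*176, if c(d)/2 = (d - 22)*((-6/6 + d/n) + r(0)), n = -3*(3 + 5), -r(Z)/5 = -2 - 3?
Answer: -491260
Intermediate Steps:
r(Z) = 25 (r(Z) = -5*(-2 - 3) = -5*(-5) = 25)
n = -24 (n = -3*8 = -24)
c(d) = 2*(-22 + d)*(24 - d/24) (c(d) = 2*((d - 22)*((-6/6 + d/(-24)) + 25)) = 2*((-22 + d)*((-6*1/6 + d*(-1/24)) + 25)) = 2*((-22 + d)*((-1 - d/24) + 25)) = 2*((-22 + d)*(24 - d/24)) = 2*(-22 + d)*(24 - d/24))
c(-33)*176 = (-1056 - 1/12*(-33)**2 + (299/6)*(-33))*176 = (-1056 - 1/12*1089 - 3289/2)*176 = (-1056 - 363/4 - 3289/2)*176 = -11165/4*176 = -491260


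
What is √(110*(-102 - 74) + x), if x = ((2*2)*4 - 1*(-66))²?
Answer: 18*I*√39 ≈ 112.41*I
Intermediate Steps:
x = 6724 (x = (4*4 + 66)² = (16 + 66)² = 82² = 6724)
√(110*(-102 - 74) + x) = √(110*(-102 - 74) + 6724) = √(110*(-176) + 6724) = √(-19360 + 6724) = √(-12636) = 18*I*√39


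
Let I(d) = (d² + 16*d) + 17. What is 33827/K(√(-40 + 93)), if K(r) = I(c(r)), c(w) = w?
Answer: -1183945/4334 + 135308*√53/2167 ≈ 181.40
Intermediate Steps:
I(d) = 17 + d² + 16*d
K(r) = 17 + r² + 16*r
33827/K(√(-40 + 93)) = 33827/(17 + (√(-40 + 93))² + 16*√(-40 + 93)) = 33827/(17 + (√53)² + 16*√53) = 33827/(17 + 53 + 16*√53) = 33827/(70 + 16*√53)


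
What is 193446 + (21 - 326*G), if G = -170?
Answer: 248887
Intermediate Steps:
193446 + (21 - 326*G) = 193446 + (21 - 326*(-170)) = 193446 + (21 + 55420) = 193446 + 55441 = 248887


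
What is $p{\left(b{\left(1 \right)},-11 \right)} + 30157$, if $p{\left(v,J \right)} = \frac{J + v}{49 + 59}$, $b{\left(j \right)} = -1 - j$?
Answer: $\frac{3256943}{108} \approx 30157.0$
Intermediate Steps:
$p{\left(v,J \right)} = \frac{J}{108} + \frac{v}{108}$ ($p{\left(v,J \right)} = \frac{J + v}{108} = \left(J + v\right) \frac{1}{108} = \frac{J}{108} + \frac{v}{108}$)
$p{\left(b{\left(1 \right)},-11 \right)} + 30157 = \left(\frac{1}{108} \left(-11\right) + \frac{-1 - 1}{108}\right) + 30157 = \left(- \frac{11}{108} + \frac{-1 - 1}{108}\right) + 30157 = \left(- \frac{11}{108} + \frac{1}{108} \left(-2\right)\right) + 30157 = \left(- \frac{11}{108} - \frac{1}{54}\right) + 30157 = - \frac{13}{108} + 30157 = \frac{3256943}{108}$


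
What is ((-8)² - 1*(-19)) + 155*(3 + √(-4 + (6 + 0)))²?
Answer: 1788 + 930*√2 ≈ 3103.2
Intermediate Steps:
((-8)² - 1*(-19)) + 155*(3 + √(-4 + (6 + 0)))² = (64 + 19) + 155*(3 + √(-4 + 6))² = 83 + 155*(3 + √2)²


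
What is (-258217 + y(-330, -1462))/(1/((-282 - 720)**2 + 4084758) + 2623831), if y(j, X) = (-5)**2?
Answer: -1313877638304/13352051487223 ≈ -0.098403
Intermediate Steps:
y(j, X) = 25
(-258217 + y(-330, -1462))/(1/((-282 - 720)**2 + 4084758) + 2623831) = (-258217 + 25)/(1/((-282 - 720)**2 + 4084758) + 2623831) = -258192/(1/((-1002)**2 + 4084758) + 2623831) = -258192/(1/(1004004 + 4084758) + 2623831) = -258192/(1/5088762 + 2623831) = -258192/13352051487223/5088762 = -258192*5088762/13352051487223 = -1313877638304/13352051487223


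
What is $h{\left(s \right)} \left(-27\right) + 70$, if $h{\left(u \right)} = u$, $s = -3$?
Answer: $151$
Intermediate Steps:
$h{\left(s \right)} \left(-27\right) + 70 = \left(-3\right) \left(-27\right) + 70 = 81 + 70 = 151$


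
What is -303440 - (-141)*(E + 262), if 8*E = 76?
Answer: -530317/2 ≈ -2.6516e+5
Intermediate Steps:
E = 19/2 (E = (1/8)*76 = 19/2 ≈ 9.5000)
-303440 - (-141)*(E + 262) = -303440 - (-141)*(19/2 + 262) = -303440 - (-141)*543/2 = -303440 - 1*(-76563/2) = -303440 + 76563/2 = -530317/2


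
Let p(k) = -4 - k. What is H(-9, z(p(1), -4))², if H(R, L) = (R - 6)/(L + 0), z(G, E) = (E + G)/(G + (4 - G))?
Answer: 400/9 ≈ 44.444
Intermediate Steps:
z(G, E) = E/4 + G/4 (z(G, E) = (E + G)/4 = (E + G)*(¼) = E/4 + G/4)
H(R, L) = (-6 + R)/L
H(-9, z(p(1), -4))² = ((-6 - 9)/((¼)*(-4) + (-4 - 1*1)/4))² = (-15/(-1 + (-4 - 1)/4))² = (-15/(-1 + (¼)*(-5)))² = (-15/(-1 - 5/4))² = (-15/(-9/4))² = (-4/9*(-15))² = (20/3)² = 400/9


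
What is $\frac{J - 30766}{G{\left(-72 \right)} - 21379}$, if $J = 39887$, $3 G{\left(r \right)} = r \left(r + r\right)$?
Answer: $- \frac{9121}{17923} \approx -0.5089$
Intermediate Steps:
$G{\left(r \right)} = \frac{2 r^{2}}{3}$ ($G{\left(r \right)} = \frac{r \left(r + r\right)}{3} = \frac{r 2 r}{3} = \frac{2 r^{2}}{3}$)
$\frac{J - 30766}{G{\left(-72 \right)} - 21379} = \frac{39887 - 30766}{\frac{2 \left(-72\right)^{2}}{3} - 21379} = \frac{9121}{\frac{2}{3} \cdot 5184 - 21379} = \frac{9121}{3456 - 21379} = \frac{9121}{-17923} = 9121 \left(- \frac{1}{17923}\right) = - \frac{9121}{17923}$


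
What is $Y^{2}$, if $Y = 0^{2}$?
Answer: $0$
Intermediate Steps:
$Y = 0$
$Y^{2} = 0^{2} = 0$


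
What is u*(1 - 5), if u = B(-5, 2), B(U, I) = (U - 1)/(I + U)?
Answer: -8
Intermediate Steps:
B(U, I) = (-1 + U)/(I + U)
u = 2 (u = (-1 - 5)/(2 - 5) = -6/(-3) = -⅓*(-6) = 2)
u*(1 - 5) = 2*(1 - 5) = 2*(-4) = -8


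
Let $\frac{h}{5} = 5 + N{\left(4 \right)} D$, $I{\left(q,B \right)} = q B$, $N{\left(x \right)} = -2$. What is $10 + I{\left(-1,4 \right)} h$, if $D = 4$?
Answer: $70$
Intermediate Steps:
$I{\left(q,B \right)} = B q$
$h = -15$ ($h = 5 \left(5 - 8\right) = 5 \left(-3\right) = -15$)
$10 + I{\left(-1,4 \right)} h = 10 + 4 \left(-1\right) \left(-15\right) = 10 - -60 = 10 + 60 = 70$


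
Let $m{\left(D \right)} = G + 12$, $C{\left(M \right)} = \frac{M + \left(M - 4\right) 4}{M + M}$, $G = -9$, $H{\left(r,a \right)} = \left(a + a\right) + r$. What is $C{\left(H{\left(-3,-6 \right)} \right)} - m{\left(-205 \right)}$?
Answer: $\frac{1}{30} \approx 0.033333$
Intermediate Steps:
$H{\left(r,a \right)} = r + 2 a$ ($H{\left(r,a \right)} = 2 a + r = r + 2 a$)
$C{\left(M \right)} = \frac{-16 + 5 M}{2 M}$ ($C{\left(M \right)} = \frac{M + \left(-4 + M\right) 4}{2 M} = \left(M + \left(-16 + 4 M\right)\right) \frac{1}{2 M} = \left(-16 + 5 M\right) \frac{1}{2 M} = \frac{-16 + 5 M}{2 M}$)
$m{\left(D \right)} = 3$ ($m{\left(D \right)} = -9 + 12 = 3$)
$C{\left(H{\left(-3,-6 \right)} \right)} - m{\left(-205 \right)} = \left(\frac{5}{2} - \frac{8}{-3 + 2 \left(-6\right)}\right) - 3 = \left(\frac{5}{2} - \frac{8}{-3 - 12}\right) - 3 = \left(\frac{5}{2} - \frac{8}{-15}\right) - 3 = \left(\frac{5}{2} - - \frac{8}{15}\right) - 3 = \left(\frac{5}{2} + \frac{8}{15}\right) - 3 = \frac{91}{30} - 3 = \frac{1}{30}$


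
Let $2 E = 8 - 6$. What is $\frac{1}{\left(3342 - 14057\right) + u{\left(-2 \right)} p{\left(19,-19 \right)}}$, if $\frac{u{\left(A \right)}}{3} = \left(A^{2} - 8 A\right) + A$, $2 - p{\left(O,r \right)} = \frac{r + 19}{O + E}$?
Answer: $- \frac{1}{10607} \approx -9.4277 \cdot 10^{-5}$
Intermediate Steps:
$E = 1$ ($E = \frac{8 - 6}{2} = \frac{1}{2} \cdot 2 = 1$)
$p{\left(O,r \right)} = 2 - \frac{19 + r}{1 + O}$ ($p{\left(O,r \right)} = 2 - \frac{r + 19}{O + 1} = 2 - \frac{19 + r}{1 + O}$)
$u{\left(A \right)} = - 21 A + 3 A^{2}$ ($u{\left(A \right)} = 3 \left(\left(A^{2} - 8 A\right) + A\right) = 3 \left(A^{2} - 7 A\right) = - 21 A + 3 A^{2}$)
$\frac{1}{\left(3342 - 14057\right) + u{\left(-2 \right)} p{\left(19,-19 \right)}} = \frac{1}{\left(3342 - 14057\right) + 3 \left(-2\right) \left(-7 - 2\right) \frac{-17 - -19 + 2 \cdot 19}{1 + 19}} = \frac{1}{-10715 + 3 \left(-2\right) \left(-9\right) \frac{-17 + 19 + 38}{20}} = \frac{1}{-10715 + 54 \cdot \frac{1}{20} \cdot 40} = \frac{1}{-10715 + 54 \cdot 2} = \frac{1}{-10715 + 108} = \frac{1}{-10607} = - \frac{1}{10607}$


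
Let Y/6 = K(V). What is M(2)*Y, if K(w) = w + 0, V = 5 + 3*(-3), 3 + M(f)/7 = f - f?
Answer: 504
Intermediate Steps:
M(f) = -21 (M(f) = -21 + 7*(f - f) = -21 + 7*0 = -21 + 0 = -21)
V = -4 (V = 5 - 9 = -4)
K(w) = w
Y = -24 (Y = 6*(-4) = -24)
M(2)*Y = -21*(-24) = 504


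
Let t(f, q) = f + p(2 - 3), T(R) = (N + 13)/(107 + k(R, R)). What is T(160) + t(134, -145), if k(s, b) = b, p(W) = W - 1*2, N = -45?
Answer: 34945/267 ≈ 130.88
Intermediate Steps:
p(W) = -2 + W (p(W) = W - 2 = -2 + W)
T(R) = -32/(107 + R) (T(R) = (-45 + 13)/(107 + R) = -32/(107 + R))
t(f, q) = -3 + f (t(f, q) = f + (-2 + (2 - 3)) = f + (-2 - 1) = f - 3 = -3 + f)
T(160) + t(134, -145) = -32/(107 + 160) + (-3 + 134) = -32/267 + 131 = 34945/267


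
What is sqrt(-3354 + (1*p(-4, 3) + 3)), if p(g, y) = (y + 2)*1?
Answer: I*sqrt(3346) ≈ 57.845*I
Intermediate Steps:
p(g, y) = 2 + y (p(g, y) = (2 + y)*1 = 2 + y)
sqrt(-3354 + (1*p(-4, 3) + 3)) = sqrt(-3354 + (1*(2 + 3) + 3)) = sqrt(-3354 + (1*5 + 3)) = sqrt(-3354 + (5 + 3)) = sqrt(-3354 + 8) = sqrt(-3346) = I*sqrt(3346)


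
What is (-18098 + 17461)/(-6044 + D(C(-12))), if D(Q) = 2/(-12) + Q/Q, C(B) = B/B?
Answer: 3822/36259 ≈ 0.10541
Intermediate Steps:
C(B) = 1
D(Q) = ⅚ (D(Q) = 2*(-1/12) + 1 = -⅙ + 1 = ⅚)
(-18098 + 17461)/(-6044 + D(C(-12))) = (-18098 + 17461)/(-6044 + ⅚) = -637/(-36259/6) = -637*(-6/36259) = 3822/36259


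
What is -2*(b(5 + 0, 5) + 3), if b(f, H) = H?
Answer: -16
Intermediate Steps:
-2*(b(5 + 0, 5) + 3) = -2*(5 + 3) = -2*8 = -16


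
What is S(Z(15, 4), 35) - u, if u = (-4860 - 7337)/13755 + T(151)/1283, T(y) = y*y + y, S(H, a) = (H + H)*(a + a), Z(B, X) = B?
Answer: 36760040491/17647665 ≈ 2083.0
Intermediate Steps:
S(H, a) = 4*H*a (S(H, a) = (2*H)*(2*a) = 4*H*a)
T(y) = y + y² (T(y) = y² + y = y + y²)
u = 300056009/17647665 (u = (-4860 - 7337)/13755 + (151*(1 + 151))/1283 = -12197*1/13755 + (151*152)*(1/1283) = -12197/13755 + 22952*(1/1283) = -12197/13755 + 22952/1283 = 300056009/17647665 ≈ 17.003)
S(Z(15, 4), 35) - u = 4*15*35 - 1*300056009/17647665 = 2100 - 300056009/17647665 = 36760040491/17647665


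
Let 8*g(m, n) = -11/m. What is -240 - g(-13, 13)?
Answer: -24971/104 ≈ -240.11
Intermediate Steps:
g(m, n) = -11/(8*m) (g(m, n) = (-11/m)/8 = -11/(8*m))
-240 - g(-13, 13) = -240 - (-11)/(8*(-13)) = -240 - (-11)*(-1)/(8*13) = -240 - 1*11/104 = -240 - 11/104 = -24971/104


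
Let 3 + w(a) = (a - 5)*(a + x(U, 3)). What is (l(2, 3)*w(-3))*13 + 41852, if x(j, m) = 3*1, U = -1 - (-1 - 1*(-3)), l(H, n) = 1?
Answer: 41813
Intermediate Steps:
U = -3 (U = -1 - (-1 + 3) = -1 - 1*2 = -1 - 2 = -3)
x(j, m) = 3
w(a) = -3 + (-5 + a)*(3 + a) (w(a) = -3 + (a - 5)*(a + 3) = -3 + (-5 + a)*(3 + a))
(l(2, 3)*w(-3))*13 + 41852 = (1*(-18 + (-3)² - 2*(-3)))*13 + 41852 = (1*(-18 + 9 + 6))*13 + 41852 = (1*(-3))*13 + 41852 = -3*13 + 41852 = -39 + 41852 = 41813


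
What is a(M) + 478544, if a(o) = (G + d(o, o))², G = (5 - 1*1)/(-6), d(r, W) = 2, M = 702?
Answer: 4306912/9 ≈ 4.7855e+5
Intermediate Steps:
G = -⅔ (G = (5 - 1)*(-⅙) = 4*(-⅙) = -⅔ ≈ -0.66667)
a(o) = 16/9 (a(o) = (-⅔ + 2)² = (4/3)² = 16/9)
a(M) + 478544 = 16/9 + 478544 = 4306912/9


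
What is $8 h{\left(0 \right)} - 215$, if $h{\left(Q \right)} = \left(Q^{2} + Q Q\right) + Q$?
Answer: $-215$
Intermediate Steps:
$h{\left(Q \right)} = Q + 2 Q^{2}$ ($h{\left(Q \right)} = \left(Q^{2} + Q^{2}\right) + Q = 2 Q^{2} + Q = Q + 2 Q^{2}$)
$8 h{\left(0 \right)} - 215 = 8 \cdot 0 \left(1 + 2 \cdot 0\right) - 215 = 8 \cdot 0 \left(1 + 0\right) - 215 = 8 \cdot 0 \cdot 1 - 215 = 8 \cdot 0 - 215 = 0 - 215 = -215$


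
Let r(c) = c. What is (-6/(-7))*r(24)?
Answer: 144/7 ≈ 20.571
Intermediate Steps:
(-6/(-7))*r(24) = -6/(-7)*24 = -6*(-⅐)*24 = (6/7)*24 = 144/7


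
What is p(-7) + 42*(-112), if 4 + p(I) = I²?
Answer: -4659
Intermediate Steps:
p(I) = -4 + I²
p(-7) + 42*(-112) = (-4 + (-7)²) + 42*(-112) = (-4 + 49) - 4704 = 45 - 4704 = -4659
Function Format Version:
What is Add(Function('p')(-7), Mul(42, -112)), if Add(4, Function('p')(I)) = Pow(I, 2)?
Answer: -4659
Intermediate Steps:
Function('p')(I) = Add(-4, Pow(I, 2))
Add(Function('p')(-7), Mul(42, -112)) = Add(Add(-4, Pow(-7, 2)), Mul(42, -112)) = Add(Add(-4, 49), -4704) = Add(45, -4704) = -4659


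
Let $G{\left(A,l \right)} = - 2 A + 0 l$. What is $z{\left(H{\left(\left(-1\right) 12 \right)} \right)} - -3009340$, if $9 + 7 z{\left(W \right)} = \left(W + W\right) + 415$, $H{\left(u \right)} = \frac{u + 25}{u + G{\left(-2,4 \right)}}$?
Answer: $\frac{84263131}{28} \approx 3.0094 \cdot 10^{6}$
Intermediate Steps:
$G{\left(A,l \right)} = - 2 A$ ($G{\left(A,l \right)} = - 2 A + 0 = - 2 A$)
$H{\left(u \right)} = \frac{25 + u}{4 + u}$ ($H{\left(u \right)} = \frac{u + 25}{u - -4} = \frac{25 + u}{u + 4} = \frac{25 + u}{4 + u}$)
$z{\left(W \right)} = 58 + \frac{2 W}{7}$ ($z{\left(W \right)} = - \frac{9}{7} + \frac{\left(W + W\right) + 415}{7} = - \frac{9}{7} + \frac{2 W + 415}{7} = - \frac{9}{7} + \frac{415 + 2 W}{7} = - \frac{9}{7} + \left(\frac{415}{7} + \frac{2 W}{7}\right) = 58 + \frac{2 W}{7}$)
$z{\left(H{\left(\left(-1\right) 12 \right)} \right)} - -3009340 = \left(58 + \frac{2 \frac{25 - 12}{4 - 12}}{7}\right) - -3009340 = \left(58 + \frac{2 \frac{25 - 12}{4 - 12}}{7}\right) + 3009340 = \left(58 + \frac{2 \frac{1}{-8} \cdot 13}{7}\right) + 3009340 = \left(58 + \frac{2 \left(\left(- \frac{1}{8}\right) 13\right)}{7}\right) + 3009340 = \left(58 + \frac{2}{7} \left(- \frac{13}{8}\right)\right) + 3009340 = \left(58 - \frac{13}{28}\right) + 3009340 = \frac{1611}{28} + 3009340 = \frac{84263131}{28}$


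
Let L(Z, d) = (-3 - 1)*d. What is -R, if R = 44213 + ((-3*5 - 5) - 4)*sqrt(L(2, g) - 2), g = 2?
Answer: -44213 + 24*I*sqrt(10) ≈ -44213.0 + 75.895*I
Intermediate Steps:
L(Z, d) = -4*d
R = 44213 - 24*I*sqrt(10) (R = 44213 + ((-3*5 - 5) - 4)*sqrt(-4*2 - 2) = 44213 + ((-15 - 5) - 4)*sqrt(-8 - 2) = 44213 + (-20 - 4)*sqrt(-10) = 44213 - 24*I*sqrt(10) ≈ 44213.0 - 75.895*I)
-R = -(44213 - 24*I*sqrt(10)) = -44213 + 24*I*sqrt(10)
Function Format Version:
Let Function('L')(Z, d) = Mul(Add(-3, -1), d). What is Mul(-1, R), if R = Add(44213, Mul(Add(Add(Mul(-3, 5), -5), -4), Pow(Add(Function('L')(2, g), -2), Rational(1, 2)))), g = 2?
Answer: Add(-44213, Mul(24, I, Pow(10, Rational(1, 2)))) ≈ Add(-44213., Mul(75.895, I))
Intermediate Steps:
Function('L')(Z, d) = Mul(-4, d)
R = Add(44213, Mul(-24, I, Pow(10, Rational(1, 2)))) (R = Add(44213, Mul(Add(Add(Mul(-3, 5), -5), -4), Pow(Add(Mul(-4, 2), -2), Rational(1, 2)))) = Add(44213, Mul(Add(Add(-15, -5), -4), Pow(Add(-8, -2), Rational(1, 2)))) = Add(44213, Mul(Add(-20, -4), Pow(-10, Rational(1, 2)))) = Add(44213, Mul(-24, Mul(I, Pow(10, Rational(1, 2))))) = Add(44213, Mul(-24, I, Pow(10, Rational(1, 2)))) ≈ Add(44213., Mul(-75.895, I)))
Mul(-1, R) = Mul(-1, Add(44213, Mul(-24, I, Pow(10, Rational(1, 2))))) = Add(-44213, Mul(24, I, Pow(10, Rational(1, 2))))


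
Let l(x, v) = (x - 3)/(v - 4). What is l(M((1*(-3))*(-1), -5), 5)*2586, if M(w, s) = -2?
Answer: -12930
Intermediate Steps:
l(x, v) = (-3 + x)/(-4 + v)
l(M((1*(-3))*(-1), -5), 5)*2586 = ((-3 - 2)/(-4 + 5))*2586 = (-5/1)*2586 = (1*(-5))*2586 = -5*2586 = -12930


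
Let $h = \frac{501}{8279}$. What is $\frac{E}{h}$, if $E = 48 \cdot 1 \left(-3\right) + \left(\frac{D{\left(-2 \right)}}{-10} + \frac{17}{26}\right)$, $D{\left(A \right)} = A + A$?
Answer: $- \frac{153848657}{65130} \approx -2362.2$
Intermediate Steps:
$h = \frac{501}{8279}$ ($h = 501 \cdot \frac{1}{8279} = \frac{501}{8279} \approx 0.060515$)
$D{\left(A \right)} = 2 A$
$E = - \frac{18583}{130}$ ($E = 48 \cdot 1 \left(-3\right) + \left(\frac{2 \left(-2\right)}{-10} + \frac{17}{26}\right) = 48 \left(-3\right) + \left(\left(-4\right) \left(- \frac{1}{10}\right) + 17 \cdot \frac{1}{26}\right) = -144 + \left(\frac{2}{5} + \frac{17}{26}\right) = -144 + \frac{137}{130} = - \frac{18583}{130} \approx -142.95$)
$\frac{E}{h} = - \frac{18583}{130 \cdot \frac{501}{8279}} = \left(- \frac{18583}{130}\right) \frac{8279}{501} = - \frac{153848657}{65130}$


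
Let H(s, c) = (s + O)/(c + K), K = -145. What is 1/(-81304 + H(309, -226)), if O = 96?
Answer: -371/30164189 ≈ -1.2299e-5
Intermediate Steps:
H(s, c) = (96 + s)/(-145 + c) (H(s, c) = (s + 96)/(c - 145) = (96 + s)/(-145 + c))
1/(-81304 + H(309, -226)) = 1/(-81304 + (96 + 309)/(-145 - 226)) = 1/(-81304 + 405/(-371)) = 1/(-81304 - 1/371*405) = 1/(-81304 - 405/371) = 1/(-30164189/371) = -371/30164189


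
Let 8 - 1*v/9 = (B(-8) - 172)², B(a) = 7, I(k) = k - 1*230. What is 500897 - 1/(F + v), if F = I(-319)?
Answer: 122971215295/245502 ≈ 5.0090e+5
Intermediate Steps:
I(k) = -230 + k (I(k) = k - 230 = -230 + k)
F = -549 (F = -230 - 319 = -549)
v = -244953 (v = 72 - 9*(7 - 172)² = 72 - 9*(-165)² = 72 - 9*27225 = 72 - 245025 = -244953)
500897 - 1/(F + v) = 500897 - 1/(-549 - 244953) = 500897 - 1/(-245502) = 500897 - 1*(-1/245502) = 500897 + 1/245502 = 122971215295/245502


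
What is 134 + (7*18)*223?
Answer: 28232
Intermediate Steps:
134 + (7*18)*223 = 134 + 126*223 = 134 + 28098 = 28232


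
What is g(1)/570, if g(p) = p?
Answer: 1/570 ≈ 0.0017544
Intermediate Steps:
g(1)/570 = 1/570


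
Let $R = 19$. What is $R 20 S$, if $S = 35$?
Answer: $13300$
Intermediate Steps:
$R 20 S = 19 \cdot 20 \cdot 35 = 380 \cdot 35 = 13300$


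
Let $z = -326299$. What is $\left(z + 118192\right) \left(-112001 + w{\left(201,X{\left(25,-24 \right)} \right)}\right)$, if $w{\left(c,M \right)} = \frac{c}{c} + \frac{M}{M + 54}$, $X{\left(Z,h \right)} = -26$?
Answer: $\frac{326314481391}{14} \approx 2.3308 \cdot 10^{10}$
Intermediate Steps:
$w{\left(c,M \right)} = 1 + \frac{M}{54 + M}$
$\left(z + 118192\right) \left(-112001 + w{\left(201,X{\left(25,-24 \right)} \right)}\right) = \left(-326299 + 118192\right) \left(-112001 + \frac{2 \left(27 - 26\right)}{54 - 26}\right) = - 208107 \left(-112001 + 2 \cdot \frac{1}{28} \cdot 1\right) = - 208107 \left(-112001 + \frac{1}{14}\right) = \left(-208107\right) \left(- \frac{1568013}{14}\right) = \frac{326314481391}{14}$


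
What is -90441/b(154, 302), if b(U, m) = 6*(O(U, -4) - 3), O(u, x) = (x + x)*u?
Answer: 2319/190 ≈ 12.205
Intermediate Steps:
O(u, x) = 2*u*x (O(u, x) = (2*x)*u = 2*u*x)
b(U, m) = -18 - 48*U (b(U, m) = 6*(2*U*(-4) - 3) = 6*(-8*U - 3) = 6*(-3 - 8*U) = -18 - 48*U)
-90441/b(154, 302) = -90441/(-18 - 48*154) = -90441/(-18 - 7392) = -90441/(-7410) = -90441*(-1/7410) = 2319/190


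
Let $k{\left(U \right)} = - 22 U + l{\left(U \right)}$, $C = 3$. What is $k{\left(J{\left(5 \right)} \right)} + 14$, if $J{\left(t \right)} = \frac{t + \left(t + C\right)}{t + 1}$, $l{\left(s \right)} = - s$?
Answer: $- \frac{215}{6} \approx -35.833$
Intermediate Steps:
$J{\left(t \right)} = \frac{3 + 2 t}{1 + t}$ ($J{\left(t \right)} = \frac{t + \left(t + 3\right)}{t + 1} = \frac{t + \left(3 + t\right)}{1 + t} = \frac{3 + 2 t}{1 + t}$)
$k{\left(U \right)} = - 23 U$ ($k{\left(U \right)} = - 22 U - U = - 23 U$)
$k{\left(J{\left(5 \right)} \right)} + 14 = - 23 \frac{3 + 2 \cdot 5}{1 + 5} + 14 = - 23 \frac{3 + 10}{6} + 14 = - 23 \cdot \frac{1}{6} \cdot 13 + 14 = \left(-23\right) \frac{13}{6} + 14 = - \frac{299}{6} + 14 = - \frac{215}{6}$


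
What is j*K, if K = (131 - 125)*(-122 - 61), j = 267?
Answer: -293166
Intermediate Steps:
K = -1098 (K = 6*(-183) = -1098)
j*K = 267*(-1098) = -293166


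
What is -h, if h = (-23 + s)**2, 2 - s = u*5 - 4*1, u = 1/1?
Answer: -484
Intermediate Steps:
u = 1
s = 1 (s = 2 - (1*5 - 4*1) = 2 - (5 - 4) = 2 - 1*1 = 2 - 1 = 1)
h = 484 (h = (-23 + 1)**2 = (-22)**2 = 484)
-h = -1*484 = -484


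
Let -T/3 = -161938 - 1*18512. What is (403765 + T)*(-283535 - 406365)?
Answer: -652034838500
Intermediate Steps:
T = 541350 (T = -3*(-161938 - 1*18512) = -3*(-161938 - 18512) = -3*(-180450) = 541350)
(403765 + T)*(-283535 - 406365) = (403765 + 541350)*(-283535 - 406365) = 945115*(-689900) = -652034838500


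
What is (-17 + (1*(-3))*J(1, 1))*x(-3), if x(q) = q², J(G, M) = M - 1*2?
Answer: -126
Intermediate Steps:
J(G, M) = -2 + M (J(G, M) = M - 2 = -2 + M)
(-17 + (1*(-3))*J(1, 1))*x(-3) = (-17 + (1*(-3))*(-2 + 1))*(-3)² = (-17 - 3*(-1))*9 = (-17 + 3)*9 = -14*9 = -126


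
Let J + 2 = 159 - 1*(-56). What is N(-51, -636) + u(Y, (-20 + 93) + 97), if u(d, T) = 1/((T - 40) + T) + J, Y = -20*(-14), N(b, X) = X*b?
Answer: 9794701/300 ≈ 32649.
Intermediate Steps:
Y = 280
J = 213 (J = -2 + (159 - 1*(-56)) = -2 + (159 + 56) = -2 + 215 = 213)
u(d, T) = 213 + 1/(-40 + 2*T) (u(d, T) = 1/((T - 40) + T) + 213 = 1/((-40 + T) + T) + 213 = 1/(-40 + 2*T) + 213 = 213 + 1/(-40 + 2*T))
N(-51, -636) + u(Y, (-20 + 93) + 97) = -636*(-51) + (-8519 + 426*((-20 + 93) + 97))/(2*(-20 + ((-20 + 93) + 97))) = 32436 + (-8519 + 426*(73 + 97))/(2*(-20 + (73 + 97))) = 32436 + (-8519 + 426*170)/(2*(-20 + 170)) = 32436 + (1/2)*(-8519 + 72420)/150 = 32436 + (1/2)*(1/150)*63901 = 32436 + 63901/300 = 9794701/300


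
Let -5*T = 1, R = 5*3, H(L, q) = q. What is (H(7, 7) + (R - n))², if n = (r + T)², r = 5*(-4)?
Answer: 93141801/625 ≈ 1.4903e+5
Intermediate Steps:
r = -20
R = 15
T = -⅕ (T = -⅕*1 = -⅕ ≈ -0.20000)
n = 10201/25 (n = (-20 - ⅕)² = (-101/5)² = 10201/25 ≈ 408.04)
(H(7, 7) + (R - n))² = (7 + (15 - 1*10201/25))² = (7 + (15 - 10201/25))² = (7 - 9826/25)² = (-9651/25)² = 93141801/625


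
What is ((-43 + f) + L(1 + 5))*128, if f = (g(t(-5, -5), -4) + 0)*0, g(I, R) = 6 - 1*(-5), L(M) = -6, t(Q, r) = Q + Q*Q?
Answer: -6272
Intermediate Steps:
t(Q, r) = Q + Q²
g(I, R) = 11 (g(I, R) = 6 + 5 = 11)
f = 0 (f = (11 + 0)*0 = 11*0 = 0)
((-43 + f) + L(1 + 5))*128 = ((-43 + 0) - 6)*128 = (-43 - 6)*128 = -49*128 = -6272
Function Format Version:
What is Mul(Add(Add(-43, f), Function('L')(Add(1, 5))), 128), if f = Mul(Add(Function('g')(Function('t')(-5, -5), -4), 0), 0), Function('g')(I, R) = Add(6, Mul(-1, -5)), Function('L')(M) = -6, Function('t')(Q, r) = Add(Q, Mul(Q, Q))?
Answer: -6272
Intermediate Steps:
Function('t')(Q, r) = Add(Q, Pow(Q, 2))
Function('g')(I, R) = 11 (Function('g')(I, R) = Add(6, 5) = 11)
f = 0 (f = Mul(Add(11, 0), 0) = Mul(11, 0) = 0)
Mul(Add(Add(-43, f), Function('L')(Add(1, 5))), 128) = Mul(Add(Add(-43, 0), -6), 128) = Mul(Add(-43, -6), 128) = Mul(-49, 128) = -6272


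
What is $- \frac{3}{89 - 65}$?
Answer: $- \frac{1}{8} \approx -0.125$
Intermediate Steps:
$- \frac{3}{89 - 65} = - \frac{3}{24} = \left(-3\right) \frac{1}{24} = - \frac{1}{8}$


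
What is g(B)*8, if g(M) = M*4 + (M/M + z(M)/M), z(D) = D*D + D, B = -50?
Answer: -1984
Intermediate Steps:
z(D) = D + D² (z(D) = D² + D = D + D²)
g(M) = 2 + 5*M (g(M) = M*4 + (M/M + (M*(1 + M))/M) = 4*M + (1 + (1 + M)) = 4*M + (2 + M) = 2 + 5*M)
g(B)*8 = (2 + 5*(-50))*8 = (2 - 250)*8 = -248*8 = -1984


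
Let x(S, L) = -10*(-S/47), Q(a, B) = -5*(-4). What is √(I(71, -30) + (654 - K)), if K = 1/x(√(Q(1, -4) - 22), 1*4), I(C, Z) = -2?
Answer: √(65200 + 235*I*√2)/10 ≈ 25.534 + 0.065077*I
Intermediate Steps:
Q(a, B) = 20
x(S, L) = 10*S/47 (x(S, L) = -(-10)*S/47 = 10*S/47)
K = -47*I*√2/20 (K = 1/(10*√(20 - 22)/47) = 1/(10*√(-2)/47) = 1/(10*(I*√2)/47) = 1/(10*I*√2/47) = -47*I*√2/20 ≈ -3.3234*I)
√(I(71, -30) + (654 - K)) = √(-2 + (654 - (-47)*I*√2/20)) = √(-2 + (654 + 47*I*√2/20)) = √(652 + 47*I*√2/20)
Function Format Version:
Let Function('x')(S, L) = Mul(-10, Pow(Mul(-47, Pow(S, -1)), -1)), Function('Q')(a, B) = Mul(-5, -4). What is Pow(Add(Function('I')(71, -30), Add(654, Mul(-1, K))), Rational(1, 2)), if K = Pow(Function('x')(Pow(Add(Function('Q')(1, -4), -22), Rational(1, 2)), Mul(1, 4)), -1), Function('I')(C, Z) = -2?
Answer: Mul(Rational(1, 10), Pow(Add(65200, Mul(235, I, Pow(2, Rational(1, 2)))), Rational(1, 2))) ≈ Add(25.534, Mul(0.065077, I))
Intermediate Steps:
Function('Q')(a, B) = 20
Function('x')(S, L) = Mul(Rational(10, 47), S) (Function('x')(S, L) = Mul(-10, Mul(Rational(-1, 47), S)) = Mul(Rational(10, 47), S))
K = Mul(Rational(-47, 20), I, Pow(2, Rational(1, 2))) (K = Pow(Mul(Rational(10, 47), Pow(Add(20, -22), Rational(1, 2))), -1) = Pow(Mul(Rational(10, 47), Pow(-2, Rational(1, 2))), -1) = Pow(Mul(Rational(10, 47), Mul(I, Pow(2, Rational(1, 2)))), -1) = Pow(Mul(Rational(10, 47), I, Pow(2, Rational(1, 2))), -1) = Mul(Rational(-47, 20), I, Pow(2, Rational(1, 2))) ≈ Mul(-3.3234, I))
Pow(Add(Function('I')(71, -30), Add(654, Mul(-1, K))), Rational(1, 2)) = Pow(Add(-2, Add(654, Mul(-1, Mul(Rational(-47, 20), I, Pow(2, Rational(1, 2)))))), Rational(1, 2)) = Pow(Add(-2, Add(654, Mul(Rational(47, 20), I, Pow(2, Rational(1, 2))))), Rational(1, 2)) = Pow(Add(652, Mul(Rational(47, 20), I, Pow(2, Rational(1, 2)))), Rational(1, 2))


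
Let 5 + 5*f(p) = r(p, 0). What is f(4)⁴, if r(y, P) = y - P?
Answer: 1/625 ≈ 0.0016000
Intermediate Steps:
f(p) = -1 + p/5 (f(p) = -1 + (p - 1*0)/5 = -1 + (p + 0)/5 = -1 + p/5)
f(4)⁴ = (-1 + (⅕)*4)⁴ = (-1 + ⅘)⁴ = (-⅕)⁴ = 1/625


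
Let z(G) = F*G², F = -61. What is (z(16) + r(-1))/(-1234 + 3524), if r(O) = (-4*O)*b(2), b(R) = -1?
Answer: -1562/229 ≈ -6.8210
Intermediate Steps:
z(G) = -61*G²
r(O) = 4*O (r(O) = -4*O*(-1) = 4*O)
(z(16) + r(-1))/(-1234 + 3524) = (-61*16² + 4*(-1))/(-1234 + 3524) = (-61*256 - 4)/2290 = (-15616 - 4)*(1/2290) = -15620*1/2290 = -1562/229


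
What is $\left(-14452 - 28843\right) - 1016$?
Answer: $-44311$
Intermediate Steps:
$\left(-14452 - 28843\right) - 1016 = -43295 - 1016 = -44311$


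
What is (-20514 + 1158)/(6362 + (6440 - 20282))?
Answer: 4839/1870 ≈ 2.5877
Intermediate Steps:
(-20514 + 1158)/(6362 + (6440 - 20282)) = -19356/(6362 - 13842) = -19356/(-7480) = -19356*(-1/7480) = 4839/1870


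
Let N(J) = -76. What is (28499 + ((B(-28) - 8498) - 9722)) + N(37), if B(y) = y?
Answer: 10175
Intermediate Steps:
(28499 + ((B(-28) - 8498) - 9722)) + N(37) = (28499 + ((-28 - 8498) - 9722)) - 76 = (28499 + (-8526 - 9722)) - 76 = (28499 - 18248) - 76 = 10251 - 76 = 10175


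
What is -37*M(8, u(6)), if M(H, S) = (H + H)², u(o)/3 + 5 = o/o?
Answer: -9472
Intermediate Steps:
u(o) = -12 (u(o) = -15 + 3*(o/o) = -15 + 3*1 = -15 + 3 = -12)
M(H, S) = 4*H² (M(H, S) = (2*H)² = 4*H²)
-37*M(8, u(6)) = -148*8² = -148*64 = -37*256 = -9472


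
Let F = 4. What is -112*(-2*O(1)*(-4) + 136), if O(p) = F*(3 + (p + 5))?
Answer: -47488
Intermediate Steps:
O(p) = 32 + 4*p (O(p) = 4*(3 + (p + 5)) = 4*(3 + (5 + p)) = 4*(8 + p) = 32 + 4*p)
-112*(-2*O(1)*(-4) + 136) = -112*(-2*(32 + 4*1)*(-4) + 136) = -112*(-2*(32 + 4)*(-4) + 136) = -112*(-2*36*(-4) + 136) = -112*(-72*(-4) + 136) = -112*(288 + 136) = -112*424 = -47488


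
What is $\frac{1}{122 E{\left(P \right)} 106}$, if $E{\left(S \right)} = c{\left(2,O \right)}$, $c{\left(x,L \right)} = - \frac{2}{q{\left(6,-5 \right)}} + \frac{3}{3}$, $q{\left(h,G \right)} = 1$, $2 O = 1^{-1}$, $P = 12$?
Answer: $- \frac{1}{12932} \approx -7.7328 \cdot 10^{-5}$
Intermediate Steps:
$O = \frac{1}{2}$ ($O = \frac{1}{2 \cdot 1} = \frac{1}{2} \cdot 1 = \frac{1}{2} \approx 0.5$)
$c{\left(x,L \right)} = -1$ ($c{\left(x,L \right)} = - \frac{2}{1} + \frac{3}{3} = \left(-2\right) 1 + 3 \cdot \frac{1}{3} = -2 + 1 = -1$)
$E{\left(S \right)} = -1$
$\frac{1}{122 E{\left(P \right)} 106} = \frac{1}{122 \left(-1\right) 106} = \frac{1}{\left(-122\right) 106} = \frac{1}{-12932} = - \frac{1}{12932}$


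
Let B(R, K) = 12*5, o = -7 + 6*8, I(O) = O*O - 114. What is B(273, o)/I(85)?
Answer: 60/7111 ≈ 0.0084376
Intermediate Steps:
I(O) = -114 + O**2 (I(O) = O**2 - 114 = -114 + O**2)
o = 41 (o = -7 + 48 = 41)
B(R, K) = 60
B(273, o)/I(85) = 60/(-114 + 85**2) = 60/(-114 + 7225) = 60/7111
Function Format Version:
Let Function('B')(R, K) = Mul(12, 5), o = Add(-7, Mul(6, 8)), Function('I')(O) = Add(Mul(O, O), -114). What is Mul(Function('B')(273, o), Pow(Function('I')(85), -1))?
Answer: Rational(60, 7111) ≈ 0.0084376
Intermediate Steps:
Function('I')(O) = Add(-114, Pow(O, 2)) (Function('I')(O) = Add(Pow(O, 2), -114) = Add(-114, Pow(O, 2)))
o = 41 (o = Add(-7, 48) = 41)
Function('B')(R, K) = 60
Mul(Function('B')(273, o), Pow(Function('I')(85), -1)) = Mul(60, Pow(Add(-114, Pow(85, 2)), -1)) = Mul(60, Pow(Add(-114, 7225), -1)) = Mul(60, Pow(7111, -1)) = Mul(60, Rational(1, 7111)) = Rational(60, 7111)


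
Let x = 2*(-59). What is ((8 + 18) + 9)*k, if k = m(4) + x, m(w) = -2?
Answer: -4200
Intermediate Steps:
x = -118
k = -120 (k = -2 - 118 = -120)
((8 + 18) + 9)*k = ((8 + 18) + 9)*(-120) = (26 + 9)*(-120) = 35*(-120) = -4200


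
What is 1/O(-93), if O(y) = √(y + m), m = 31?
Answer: -I*√62/62 ≈ -0.127*I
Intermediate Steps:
O(y) = √(31 + y) (O(y) = √(y + 31) = √(31 + y))
1/O(-93) = 1/(√(31 - 93)) = 1/(√(-62)) = 1/(I*√62) = -I*√62/62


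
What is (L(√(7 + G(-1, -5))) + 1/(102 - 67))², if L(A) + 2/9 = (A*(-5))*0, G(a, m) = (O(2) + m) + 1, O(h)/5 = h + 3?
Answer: 3721/99225 ≈ 0.037501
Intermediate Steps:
O(h) = 15 + 5*h (O(h) = 5*(h + 3) = 5*(3 + h) = 15 + 5*h)
G(a, m) = 26 + m (G(a, m) = ((15 + 5*2) + m) + 1 = ((15 + 10) + m) + 1 = (25 + m) + 1 = 26 + m)
L(A) = -2/9 (L(A) = -2/9 + (A*(-5))*0 = -2/9 - 5*A*0 = -2/9 + 0 = -2/9)
(L(√(7 + G(-1, -5))) + 1/(102 - 67))² = (-2/9 + 1/(102 - 67))² = (-2/9 + 1/35)² = (-61/315)² = 3721/99225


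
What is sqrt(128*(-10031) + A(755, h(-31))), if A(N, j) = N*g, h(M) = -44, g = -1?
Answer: 3*I*sqrt(142747) ≈ 1133.5*I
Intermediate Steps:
A(N, j) = -N (A(N, j) = N*(-1) = -N)
sqrt(128*(-10031) + A(755, h(-31))) = sqrt(128*(-10031) - 1*755) = sqrt(-1283968 - 755) = sqrt(-1284723) = 3*I*sqrt(142747)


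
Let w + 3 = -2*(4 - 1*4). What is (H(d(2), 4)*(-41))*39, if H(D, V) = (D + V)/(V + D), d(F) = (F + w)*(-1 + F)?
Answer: -1599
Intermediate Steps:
w = -3 (w = -3 - 2*(4 - 1*4) = -3 - 2*(4 - 4) = -3 - 2*0 = -3 + 0 = -3)
d(F) = (-1 + F)*(-3 + F) (d(F) = (F - 3)*(-1 + F) = (-3 + F)*(-1 + F) = (-1 + F)*(-3 + F))
H(D, V) = 1 (H(D, V) = (D + V)/(D + V) = 1)
(H(d(2), 4)*(-41))*39 = (1*(-41))*39 = -41*39 = -1599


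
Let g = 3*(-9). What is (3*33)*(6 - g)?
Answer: 3267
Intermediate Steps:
g = -27
(3*33)*(6 - g) = (3*33)*(6 - 1*(-27)) = 99*(6 + 27) = 99*33 = 3267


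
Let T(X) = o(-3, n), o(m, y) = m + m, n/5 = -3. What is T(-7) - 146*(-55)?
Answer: 8024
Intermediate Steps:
n = -15 (n = 5*(-3) = -15)
o(m, y) = 2*m
T(X) = -6 (T(X) = 2*(-3) = -6)
T(-7) - 146*(-55) = -6 - 146*(-55) = -6 + 8030 = 8024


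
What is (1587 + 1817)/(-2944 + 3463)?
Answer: 3404/519 ≈ 6.5588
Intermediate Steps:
(1587 + 1817)/(-2944 + 3463) = 3404/519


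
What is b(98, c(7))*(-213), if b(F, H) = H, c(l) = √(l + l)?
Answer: -213*√14 ≈ -796.97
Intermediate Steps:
c(l) = √2*√l (c(l) = √(2*l) = √2*√l)
b(98, c(7))*(-213) = (√2*√7)*(-213) = √14*(-213) = -213*√14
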